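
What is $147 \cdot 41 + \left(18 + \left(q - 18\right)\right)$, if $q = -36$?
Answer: $5991$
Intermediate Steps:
$147 \cdot 41 + \left(18 + \left(q - 18\right)\right) = 147 \cdot 41 + \left(18 - 54\right) = 6027 + \left(18 - 54\right) = 6027 - 36 = 5991$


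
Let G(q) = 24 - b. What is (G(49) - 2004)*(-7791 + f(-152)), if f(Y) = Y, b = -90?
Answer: 15012270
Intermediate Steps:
G(q) = 114 (G(q) = 24 - 1*(-90) = 24 + 90 = 114)
(G(49) - 2004)*(-7791 + f(-152)) = (114 - 2004)*(-7791 - 152) = -1890*(-7943) = 15012270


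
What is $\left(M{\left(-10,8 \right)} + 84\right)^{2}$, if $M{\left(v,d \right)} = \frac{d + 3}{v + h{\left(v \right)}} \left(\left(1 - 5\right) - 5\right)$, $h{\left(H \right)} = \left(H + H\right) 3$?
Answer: $\frac{35748441}{4900} \approx 7295.6$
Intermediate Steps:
$h{\left(H \right)} = 6 H$ ($h{\left(H \right)} = 2 H 3 = 6 H$)
$M{\left(v,d \right)} = - \frac{9 \left(3 + d\right)}{7 v}$ ($M{\left(v,d \right)} = \frac{d + 3}{v + 6 v} \left(\left(1 - 5\right) - 5\right) = \frac{3 + d}{7 v} \left(-4 - 5\right) = \left(3 + d\right) \frac{1}{7 v} \left(-9\right) = \frac{3 + d}{7 v} \left(-9\right) = - \frac{9 \left(3 + d\right)}{7 v}$)
$\left(M{\left(-10,8 \right)} + 84\right)^{2} = \left(\frac{9 \left(-3 - 8\right)}{7 \left(-10\right)} + 84\right)^{2} = \left(\frac{9}{7} \left(- \frac{1}{10}\right) \left(-3 - 8\right) + 84\right)^{2} = \left(\frac{9}{7} \left(- \frac{1}{10}\right) \left(-11\right) + 84\right)^{2} = \left(\frac{99}{70} + 84\right)^{2} = \left(\frac{5979}{70}\right)^{2} = \frac{35748441}{4900}$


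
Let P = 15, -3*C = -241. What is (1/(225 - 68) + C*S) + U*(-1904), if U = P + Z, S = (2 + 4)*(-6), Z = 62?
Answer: -23471499/157 ≈ -1.4950e+5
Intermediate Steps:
C = 241/3 (C = -1/3*(-241) = 241/3 ≈ 80.333)
S = -36 (S = 6*(-6) = -36)
U = 77 (U = 15 + 62 = 77)
(1/(225 - 68) + C*S) + U*(-1904) = (1/(225 - 68) + (241/3)*(-36)) + 77*(-1904) = (1/157 - 2892) - 146608 = -454043/157 - 146608 = -23471499/157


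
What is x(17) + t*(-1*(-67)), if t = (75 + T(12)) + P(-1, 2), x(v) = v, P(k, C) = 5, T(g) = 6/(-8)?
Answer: 21307/4 ≈ 5326.8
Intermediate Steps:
T(g) = -3/4 (T(g) = 6*(-1/8) = -3/4)
t = 317/4 (t = (75 - 3/4) + 5 = 297/4 + 5 = 317/4 ≈ 79.250)
x(17) + t*(-1*(-67)) = 17 + 317*(-1*(-67))/4 = 17 + (317/4)*67 = 17 + 21239/4 = 21307/4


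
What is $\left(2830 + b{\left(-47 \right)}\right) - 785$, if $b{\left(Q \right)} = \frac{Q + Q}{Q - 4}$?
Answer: $\frac{104389}{51} \approx 2046.8$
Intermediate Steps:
$b{\left(Q \right)} = \frac{2 Q}{-4 + Q}$
$\left(2830 + b{\left(-47 \right)}\right) - 785 = \left(2830 + 2 \left(-47\right) \frac{1}{-4 - 47}\right) - 785 = \left(2830 + 2 \left(-47\right) \frac{1}{-51}\right) - 785 = \left(2830 + 2 \left(-47\right) \left(- \frac{1}{51}\right)\right) - 785 = \left(2830 + \frac{94}{51}\right) - 785 = \frac{144424}{51} - 785 = \frac{104389}{51}$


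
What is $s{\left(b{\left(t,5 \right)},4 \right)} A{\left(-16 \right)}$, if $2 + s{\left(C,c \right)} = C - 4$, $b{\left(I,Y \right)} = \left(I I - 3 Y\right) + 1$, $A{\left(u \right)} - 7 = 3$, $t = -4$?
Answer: $-40$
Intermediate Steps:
$A{\left(u \right)} = 10$ ($A{\left(u \right)} = 7 + 3 = 10$)
$b{\left(I,Y \right)} = 1 + I^{2} - 3 Y$ ($b{\left(I,Y \right)} = \left(I^{2} - 3 Y\right) + 1 = 1 + I^{2} - 3 Y$)
$s{\left(C,c \right)} = -6 + C$ ($s{\left(C,c \right)} = -2 + \left(C - 4\right) = -2 + \left(-4 + C\right) = -6 + C$)
$s{\left(b{\left(t,5 \right)},4 \right)} A{\left(-16 \right)} = \left(-6 + \left(1 + \left(-4\right)^{2} - 15\right)\right) 10 = \left(-6 + \left(1 + 16 - 15\right)\right) 10 = \left(-6 + 2\right) 10 = \left(-4\right) 10 = -40$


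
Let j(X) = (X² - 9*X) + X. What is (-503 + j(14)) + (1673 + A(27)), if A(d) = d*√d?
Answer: 1254 + 81*√3 ≈ 1394.3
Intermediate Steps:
A(d) = d^(3/2)
j(X) = X² - 8*X
(-503 + j(14)) + (1673 + A(27)) = (-503 + 14*(-8 + 14)) + (1673 + 27^(3/2)) = (-503 + 14*6) + (1673 + 81*√3) = (-503 + 84) + (1673 + 81*√3) = -419 + (1673 + 81*√3) = 1254 + 81*√3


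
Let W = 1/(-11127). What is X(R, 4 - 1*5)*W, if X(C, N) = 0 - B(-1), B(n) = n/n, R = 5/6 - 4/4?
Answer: 1/11127 ≈ 8.9871e-5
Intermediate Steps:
R = -⅙ (R = 5*(⅙) - 4*¼ = ⅚ - 1 = -⅙ ≈ -0.16667)
B(n) = 1
X(C, N) = -1 (X(C, N) = 0 - 1*1 = 0 - 1 = -1)
W = -1/11127 ≈ -8.9871e-5
X(R, 4 - 1*5)*W = -1*(-1/11127) = 1/11127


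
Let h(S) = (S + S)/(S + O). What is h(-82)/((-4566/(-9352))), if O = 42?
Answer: 95858/11415 ≈ 8.3976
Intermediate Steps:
h(S) = 2*S/(42 + S) (h(S) = (S + S)/(S + 42) = (2*S)/(42 + S) = 2*S/(42 + S))
h(-82)/((-4566/(-9352))) = (2*(-82)/(42 - 82))/((-4566/(-9352))) = (2*(-82)/(-40))/((-4566*(-1/9352))) = (2*(-82)*(-1/40))/(2283/4676) = (41/10)*(4676/2283) = 95858/11415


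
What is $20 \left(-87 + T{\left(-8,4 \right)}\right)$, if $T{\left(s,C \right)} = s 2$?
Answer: $-2060$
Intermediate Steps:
$T{\left(s,C \right)} = 2 s$
$20 \left(-87 + T{\left(-8,4 \right)}\right) = 20 \left(-87 + 2 \left(-8\right)\right) = 20 \left(-87 - 16\right) = 20 \left(-103\right) = -2060$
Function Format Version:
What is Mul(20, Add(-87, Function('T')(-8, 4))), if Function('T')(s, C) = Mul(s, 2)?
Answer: -2060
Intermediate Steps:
Function('T')(s, C) = Mul(2, s)
Mul(20, Add(-87, Function('T')(-8, 4))) = Mul(20, Add(-87, Mul(2, -8))) = Mul(20, Add(-87, -16)) = Mul(20, -103) = -2060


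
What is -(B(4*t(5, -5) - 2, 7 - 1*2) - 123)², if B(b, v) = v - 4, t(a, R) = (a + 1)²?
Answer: -14884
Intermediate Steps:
t(a, R) = (1 + a)²
B(b, v) = -4 + v
-(B(4*t(5, -5) - 2, 7 - 1*2) - 123)² = -((-4 + (7 - 1*2)) - 123)² = -((-4 + (7 - 2)) - 123)² = -((-4 + 5) - 123)² = -(1 - 123)² = -1*(-122)² = -1*14884 = -14884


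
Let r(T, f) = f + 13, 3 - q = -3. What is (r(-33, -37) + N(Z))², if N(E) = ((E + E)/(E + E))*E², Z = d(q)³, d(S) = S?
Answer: 2174543424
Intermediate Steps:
q = 6 (q = 3 - 1*(-3) = 3 + 3 = 6)
r(T, f) = 13 + f
Z = 216 (Z = 6³ = 216)
N(E) = E² (N(E) = ((2*E)/((2*E)))*E² = ((2*E)*(1/(2*E)))*E² = 1*E² = E²)
(r(-33, -37) + N(Z))² = ((13 - 37) + 216²)² = (-24 + 46656)² = 46632² = 2174543424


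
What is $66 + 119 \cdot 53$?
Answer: $6373$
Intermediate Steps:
$66 + 119 \cdot 53 = 66 + 6307 = 6373$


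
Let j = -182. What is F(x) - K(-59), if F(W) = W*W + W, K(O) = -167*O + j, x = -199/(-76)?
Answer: -55804971/5776 ≈ -9661.5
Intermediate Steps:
x = 199/76 (x = -199*(-1/76) = 199/76 ≈ 2.6184)
K(O) = -182 - 167*O (K(O) = -167*O - 182 = -182 - 167*O)
F(W) = W + W² (F(W) = W² + W = W + W²)
F(x) - K(-59) = 199*(1 + 199/76)/76 - (-182 - 167*(-59)) = (199/76)*(275/76) - (-182 + 9853) = 54725/5776 - 1*9671 = 54725/5776 - 9671 = -55804971/5776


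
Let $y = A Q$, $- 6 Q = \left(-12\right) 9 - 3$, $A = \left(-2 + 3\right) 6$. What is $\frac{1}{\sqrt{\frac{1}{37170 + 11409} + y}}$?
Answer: $\frac{\sqrt{261951084330}}{5392270} \approx 0.094916$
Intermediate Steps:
$A = 6$ ($A = 1 \cdot 6 = 6$)
$Q = \frac{37}{2}$ ($Q = - \frac{\left(-12\right) 9 - 3}{6} = - \frac{-108 - 3}{6} = \left(- \frac{1}{6}\right) \left(-111\right) = \frac{37}{2} \approx 18.5$)
$y = 111$ ($y = 6 \cdot \frac{37}{2} = 111$)
$\frac{1}{\sqrt{\frac{1}{37170 + 11409} + y}} = \frac{1}{\sqrt{\frac{1}{37170 + 11409} + 111}} = \frac{1}{\sqrt{\frac{1}{48579} + 111}} = \frac{1}{\sqrt{\frac{5392270}{48579}}} = \frac{1}{\frac{1}{48579} \sqrt{261951084330}} = \frac{\sqrt{261951084330}}{5392270}$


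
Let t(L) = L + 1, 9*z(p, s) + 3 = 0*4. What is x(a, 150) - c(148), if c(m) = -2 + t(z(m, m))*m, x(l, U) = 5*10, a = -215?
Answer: -140/3 ≈ -46.667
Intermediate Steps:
z(p, s) = -⅓ (z(p, s) = -⅓ + (0*4)/9 = -⅓ + (⅑)*0 = -⅓ + 0 = -⅓)
t(L) = 1 + L
x(l, U) = 50
c(m) = -2 + 2*m/3 (c(m) = -2 + (1 - ⅓)*m = -2 + 2*m/3)
x(a, 150) - c(148) = 50 - (-2 + (⅔)*148) = 50 - (-2 + 296/3) = 50 - 1*290/3 = 50 - 290/3 = -140/3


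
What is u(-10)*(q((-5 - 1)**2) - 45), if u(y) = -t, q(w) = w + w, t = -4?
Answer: 108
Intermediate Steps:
q(w) = 2*w
u(y) = 4 (u(y) = -1*(-4) = 4)
u(-10)*(q((-5 - 1)**2) - 45) = 4*(2*(-5 - 1)**2 - 45) = 4*(2*(-6)**2 - 45) = 4*(2*36 - 45) = 4*(72 - 45) = 4*27 = 108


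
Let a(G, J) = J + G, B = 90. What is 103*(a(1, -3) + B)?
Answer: 9064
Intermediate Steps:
a(G, J) = G + J
103*(a(1, -3) + B) = 103*((1 - 3) + 90) = 103*(-2 + 90) = 103*88 = 9064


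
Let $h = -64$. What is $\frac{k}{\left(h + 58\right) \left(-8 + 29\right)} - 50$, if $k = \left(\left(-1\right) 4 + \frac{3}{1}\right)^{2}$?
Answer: $- \frac{6301}{126} \approx -50.008$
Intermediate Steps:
$k = 1$ ($k = \left(-4 + 3 \cdot 1\right)^{2} = \left(-4 + 3\right)^{2} = \left(-1\right)^{2} = 1$)
$\frac{k}{\left(h + 58\right) \left(-8 + 29\right)} - 50 = \frac{1}{\left(-64 + 58\right) \left(-8 + 29\right)} 1 - 50 = \frac{1}{\left(-6\right) 21} \cdot 1 - 50 = \frac{1}{-126} \cdot 1 - 50 = \left(- \frac{1}{126}\right) 1 - 50 = - \frac{1}{126} - 50 = - \frac{6301}{126}$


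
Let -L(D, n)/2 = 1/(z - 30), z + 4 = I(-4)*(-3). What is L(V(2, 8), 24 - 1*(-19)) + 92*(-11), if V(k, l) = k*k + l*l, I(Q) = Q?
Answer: -11131/11 ≈ -1011.9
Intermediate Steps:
z = 8 (z = -4 - 4*(-3) = -4 + 12 = 8)
V(k, l) = k² + l²
L(D, n) = 1/11 (L(D, n) = -2/(8 - 30) = -2/(-22) = -2*(-1/22) = 1/11)
L(V(2, 8), 24 - 1*(-19)) + 92*(-11) = 1/11 + 92*(-11) = 1/11 - 1012 = -11131/11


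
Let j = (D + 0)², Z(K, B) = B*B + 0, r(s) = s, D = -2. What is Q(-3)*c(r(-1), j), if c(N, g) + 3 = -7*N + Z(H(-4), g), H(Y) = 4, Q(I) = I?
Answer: -60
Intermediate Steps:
Z(K, B) = B² (Z(K, B) = B² + 0 = B²)
j = 4 (j = (-2 + 0)² = (-2)² = 4)
c(N, g) = -3 + g² - 7*N (c(N, g) = -3 + (-7*N + g²) = -3 + (g² - 7*N) = -3 + g² - 7*N)
Q(-3)*c(r(-1), j) = -3*(-3 + 4² - 7*(-1)) = -3*(-3 + 16 + 7) = -3*20 = -60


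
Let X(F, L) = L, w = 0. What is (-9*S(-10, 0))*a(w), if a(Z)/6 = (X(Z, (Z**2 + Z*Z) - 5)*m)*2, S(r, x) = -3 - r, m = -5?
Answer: -18900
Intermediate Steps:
a(Z) = 300 - 120*Z**2 (a(Z) = 6*((((Z**2 + Z*Z) - 5)*(-5))*2) = 6*((((Z**2 + Z**2) - 5)*(-5))*2) = 6*(((2*Z**2 - 5)*(-5))*2) = 6*(((-5 + 2*Z**2)*(-5))*2) = 6*((25 - 10*Z**2)*2) = 6*(50 - 20*Z**2) = 300 - 120*Z**2)
(-9*S(-10, 0))*a(w) = (-9*(-3 - 1*(-10)))*(300 - 120*0**2) = (-9*(-3 + 10))*(300 - 120*0) = (-9*7)*(300 + 0) = -63*300 = -18900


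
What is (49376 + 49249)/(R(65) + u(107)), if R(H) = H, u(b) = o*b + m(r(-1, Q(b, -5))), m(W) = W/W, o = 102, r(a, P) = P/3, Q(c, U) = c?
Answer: 6575/732 ≈ 8.9822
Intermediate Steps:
r(a, P) = P/3 (r(a, P) = P*(⅓) = P/3)
m(W) = 1
u(b) = 1 + 102*b (u(b) = 102*b + 1 = 1 + 102*b)
(49376 + 49249)/(R(65) + u(107)) = (49376 + 49249)/(65 + (1 + 102*107)) = 98625/(65 + (1 + 10914)) = 98625/(65 + 10915) = 98625/10980 = 98625*(1/10980) = 6575/732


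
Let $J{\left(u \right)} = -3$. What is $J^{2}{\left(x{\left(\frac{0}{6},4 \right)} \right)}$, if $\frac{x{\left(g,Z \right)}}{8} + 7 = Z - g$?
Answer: $9$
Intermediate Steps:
$x{\left(g,Z \right)} = -56 - 8 g + 8 Z$ ($x{\left(g,Z \right)} = -56 + 8 \left(Z - g\right) = -56 + \left(- 8 g + 8 Z\right) = -56 - 8 g + 8 Z$)
$J^{2}{\left(x{\left(\frac{0}{6},4 \right)} \right)} = \left(-3\right)^{2} = 9$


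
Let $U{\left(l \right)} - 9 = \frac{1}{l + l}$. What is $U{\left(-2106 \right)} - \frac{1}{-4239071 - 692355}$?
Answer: $\frac{93467784797}{10385583156} \approx 8.9998$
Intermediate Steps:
$U{\left(l \right)} = 9 + \frac{1}{2 l}$ ($U{\left(l \right)} = 9 + \frac{1}{l + l} = 9 + \frac{1}{2 l}$)
$U{\left(-2106 \right)} - \frac{1}{-4239071 - 692355} = \left(9 + \frac{1}{2 \left(-2106\right)}\right) - \frac{1}{-4239071 - 692355} = \left(9 + \frac{1}{2} \left(- \frac{1}{2106}\right)\right) - \frac{1}{-4931426} = \left(9 - \frac{1}{4212}\right) - - \frac{1}{4931426} = \frac{37907}{4212} + \frac{1}{4931426} = \frac{93467784797}{10385583156}$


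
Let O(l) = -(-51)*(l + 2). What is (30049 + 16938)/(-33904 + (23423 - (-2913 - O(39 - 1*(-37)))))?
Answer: -46987/3590 ≈ -13.088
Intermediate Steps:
O(l) = 102 + 51*l (O(l) = -(-51)*(2 + l) = -17*(-6 - 3*l) = 102 + 51*l)
(30049 + 16938)/(-33904 + (23423 - (-2913 - O(39 - 1*(-37))))) = (30049 + 16938)/(-33904 + (23423 - (-2913 - (102 + 51*(39 - 1*(-37)))))) = 46987/(-33904 + (23423 - (-2913 - (102 + 51*(39 + 37))))) = 46987/(-33904 + (23423 - (-2913 - (102 + 51*76)))) = 46987/(-33904 + (23423 - (-2913 - (102 + 3876)))) = 46987/(-33904 + (23423 - (-2913 - 1*3978))) = 46987/(-33904 + (23423 - (-2913 - 3978))) = 46987/(-33904 + (23423 - 1*(-6891))) = 46987/(-33904 + (23423 + 6891)) = 46987/(-33904 + 30314) = 46987/(-3590) = 46987*(-1/3590) = -46987/3590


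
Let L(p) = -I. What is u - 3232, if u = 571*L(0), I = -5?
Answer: -377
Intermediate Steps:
L(p) = 5 (L(p) = -1*(-5) = 5)
u = 2855 (u = 571*5 = 2855)
u - 3232 = 2855 - 3232 = -377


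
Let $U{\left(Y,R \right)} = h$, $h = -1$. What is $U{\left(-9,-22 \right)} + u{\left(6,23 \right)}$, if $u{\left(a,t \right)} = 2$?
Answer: $1$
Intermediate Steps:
$U{\left(Y,R \right)} = -1$
$U{\left(-9,-22 \right)} + u{\left(6,23 \right)} = -1 + 2 = 1$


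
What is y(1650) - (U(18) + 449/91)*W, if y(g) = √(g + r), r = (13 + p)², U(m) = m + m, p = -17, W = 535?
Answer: -1992875/91 + 7*√34 ≈ -21859.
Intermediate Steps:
U(m) = 2*m
r = 16 (r = (13 - 17)² = (-4)² = 16)
y(g) = √(16 + g) (y(g) = √(g + 16) = √(16 + g))
y(1650) - (U(18) + 449/91)*W = √(16 + 1650) - (2*18 + 449/91)*535 = √1666 - (36 + 449*(1/91))*535 = 7*√34 - (36 + 449/91)*535 = 7*√34 - 3725*535/91 = 7*√34 - 1*1992875/91 = 7*√34 - 1992875/91 = -1992875/91 + 7*√34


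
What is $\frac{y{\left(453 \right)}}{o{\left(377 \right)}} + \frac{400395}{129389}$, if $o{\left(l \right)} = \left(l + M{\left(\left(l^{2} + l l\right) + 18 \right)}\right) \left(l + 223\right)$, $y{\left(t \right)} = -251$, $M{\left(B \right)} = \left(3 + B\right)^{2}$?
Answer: $\frac{19414645100689189361}{6273908302894081200} \approx 3.0945$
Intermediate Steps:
$o{\left(l \right)} = \left(223 + l\right) \left(l + \left(21 + 2 l^{2}\right)^{2}\right)$ ($o{\left(l \right)} = \left(l + \left(3 + \left(\left(l^{2} + l l\right) + 18\right)\right)^{2}\right) \left(l + 223\right) = \left(l + \left(3 + \left(\left(l^{2} + l^{2}\right) + 18\right)\right)^{2}\right) \left(223 + l\right) = \left(l + \left(3 + \left(2 l^{2} + 18\right)\right)^{2}\right) \left(223 + l\right) = \left(l + \left(3 + \left(18 + 2 l^{2}\right)\right)^{2}\right) \left(223 + l\right) = \left(l + \left(21 + 2 l^{2}\right)^{2}\right) \left(223 + l\right) = \left(223 + l\right) \left(l + \left(21 + 2 l^{2}\right)^{2}\right)$)
$\frac{y{\left(453 \right)}}{o{\left(377 \right)}} + \frac{400395}{129389} = - \frac{251}{98343 + 4 \cdot 377^{5} + 84 \cdot 377^{3} + 664 \cdot 377 + 892 \cdot 377^{4} + 18733 \cdot 377^{2}} + \frac{400395}{129389} = - \frac{251}{98343 + 4 \cdot 7615646045657 + 84 \cdot 53582633 + 250328 + 892 \cdot 20200652641 + 18733 \cdot 142129} + 400395 \cdot \frac{1}{129389} = - \frac{251}{98343 + 30462584182628 + 4500941172 + 250328 + 18018982155772 + 2662502557} + \frac{400395}{129389} = - \frac{251}{48488730130800} + \frac{400395}{129389} = \frac{19414645100689189361}{6273908302894081200}$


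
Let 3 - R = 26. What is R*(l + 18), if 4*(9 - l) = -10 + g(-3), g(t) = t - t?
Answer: -1357/2 ≈ -678.50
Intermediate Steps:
g(t) = 0
R = -23 (R = 3 - 1*26 = 3 - 26 = -23)
l = 23/2 (l = 9 - (-10 + 0)/4 = 9 - ¼*(-10) = 9 + 5/2 = 23/2 ≈ 11.500)
R*(l + 18) = -23*(23/2 + 18) = -23*59/2 = -1357/2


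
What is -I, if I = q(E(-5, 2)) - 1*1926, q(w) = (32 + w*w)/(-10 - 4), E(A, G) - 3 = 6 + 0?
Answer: 27077/14 ≈ 1934.1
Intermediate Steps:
E(A, G) = 9 (E(A, G) = 3 + (6 + 0) = 3 + 6 = 9)
q(w) = -16/7 - w²/14 (q(w) = (32 + w²)/(-14) = (32 + w²)*(-1/14) = -16/7 - w²/14)
I = -27077/14 (I = (-16/7 - 1/14*9²) - 1*1926 = (-16/7 - 1/14*81) - 1926 = (-16/7 - 81/14) - 1926 = -113/14 - 1926 = -27077/14 ≈ -1934.1)
-I = -1*(-27077/14) = 27077/14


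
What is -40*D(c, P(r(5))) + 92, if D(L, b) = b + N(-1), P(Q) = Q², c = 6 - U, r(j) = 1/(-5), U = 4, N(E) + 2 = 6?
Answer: -348/5 ≈ -69.600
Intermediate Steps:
N(E) = 4 (N(E) = -2 + 6 = 4)
r(j) = -⅕
c = 2 (c = 6 - 1*4 = 6 - 4 = 2)
D(L, b) = 4 + b (D(L, b) = b + 4 = 4 + b)
-40*D(c, P(r(5))) + 92 = -40*(4 + (-⅕)²) + 92 = -40*(4 + 1/25) + 92 = -40*101/25 + 92 = -808/5 + 92 = -348/5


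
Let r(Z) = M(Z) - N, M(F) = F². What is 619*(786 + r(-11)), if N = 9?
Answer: 555862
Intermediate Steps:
r(Z) = -9 + Z² (r(Z) = Z² - 1*9 = Z² - 9 = -9 + Z²)
619*(786 + r(-11)) = 619*(786 + (-9 + (-11)²)) = 619*(786 + (-9 + 121)) = 619*(786 + 112) = 619*898 = 555862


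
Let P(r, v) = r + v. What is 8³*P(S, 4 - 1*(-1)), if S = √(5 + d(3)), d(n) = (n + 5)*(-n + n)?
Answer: 2560 + 512*√5 ≈ 3704.9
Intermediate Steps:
d(n) = 0 (d(n) = (5 + n)*0 = 0)
S = √5 (S = √(5 + 0) = √5 ≈ 2.2361)
8³*P(S, 4 - 1*(-1)) = 8³*(√5 + (4 - 1*(-1))) = 512*(√5 + (4 + 1)) = 512*(√5 + 5) = 512*(5 + √5) = 2560 + 512*√5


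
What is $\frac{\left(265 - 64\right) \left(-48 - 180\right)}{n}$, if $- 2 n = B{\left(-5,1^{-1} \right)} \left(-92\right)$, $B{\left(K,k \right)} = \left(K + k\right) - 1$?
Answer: $\frac{22914}{115} \approx 199.25$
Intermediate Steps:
$B{\left(K,k \right)} = -1 + K + k$
$n = -230$ ($n = - \frac{\left(-1 - 5 + 1^{-1}\right) \left(-92\right)}{2} = - \frac{\left(-1 - 5 + 1\right) \left(-92\right)}{2} = - \frac{\left(-5\right) \left(-92\right)}{2} = \left(- \frac{1}{2}\right) 460 = -230$)
$\frac{\left(265 - 64\right) \left(-48 - 180\right)}{n} = \frac{\left(265 - 64\right) \left(-48 - 180\right)}{-230} = 201 \left(-228\right) \left(- \frac{1}{230}\right) = \left(-45828\right) \left(- \frac{1}{230}\right) = \frac{22914}{115}$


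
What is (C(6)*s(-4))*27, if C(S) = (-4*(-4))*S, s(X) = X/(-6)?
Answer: 1728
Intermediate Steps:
s(X) = -X/6 (s(X) = X*(-1/6) = -X/6)
C(S) = 16*S
(C(6)*s(-4))*27 = ((16*6)*(-1/6*(-4)))*27 = (96*(2/3))*27 = 64*27 = 1728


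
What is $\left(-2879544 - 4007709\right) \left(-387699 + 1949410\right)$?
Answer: $-10755898769883$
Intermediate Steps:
$\left(-2879544 - 4007709\right) \left(-387699 + 1949410\right) = \left(-6887253\right) 1561711 = -10755898769883$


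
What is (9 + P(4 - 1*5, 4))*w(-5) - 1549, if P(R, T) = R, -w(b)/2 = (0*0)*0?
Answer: -1549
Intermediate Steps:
w(b) = 0 (w(b) = -2*0*0*0 = -0*0 = -2*0 = 0)
(9 + P(4 - 1*5, 4))*w(-5) - 1549 = (9 + (4 - 1*5))*0 - 1549 = (9 + (4 - 5))*0 - 1549 = (9 - 1)*0 - 1549 = 8*0 - 1549 = 0 - 1549 = -1549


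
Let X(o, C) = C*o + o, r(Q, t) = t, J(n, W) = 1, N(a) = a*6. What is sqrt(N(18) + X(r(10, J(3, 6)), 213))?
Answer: sqrt(322) ≈ 17.944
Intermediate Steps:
N(a) = 6*a
X(o, C) = o + C*o
sqrt(N(18) + X(r(10, J(3, 6)), 213)) = sqrt(6*18 + 1*(1 + 213)) = sqrt(108 + 1*214) = sqrt(108 + 214) = sqrt(322)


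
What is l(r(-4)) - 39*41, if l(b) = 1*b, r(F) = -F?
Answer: -1595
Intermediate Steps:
l(b) = b
l(r(-4)) - 39*41 = -1*(-4) - 39*41 = 4 - 1599 = -1595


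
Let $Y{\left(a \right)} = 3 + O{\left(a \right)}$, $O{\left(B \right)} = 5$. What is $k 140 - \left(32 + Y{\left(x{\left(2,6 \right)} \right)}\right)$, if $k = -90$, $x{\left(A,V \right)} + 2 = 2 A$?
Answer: $-12640$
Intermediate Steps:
$x{\left(A,V \right)} = -2 + 2 A$
$Y{\left(a \right)} = 8$ ($Y{\left(a \right)} = 3 + 5 = 8$)
$k 140 - \left(32 + Y{\left(x{\left(2,6 \right)} \right)}\right) = \left(-90\right) 140 - 40 = -12600 - 40 = -12640$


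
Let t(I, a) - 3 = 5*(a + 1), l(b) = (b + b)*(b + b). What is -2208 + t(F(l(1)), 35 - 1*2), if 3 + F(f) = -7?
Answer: -2035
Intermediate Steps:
l(b) = 4*b**2 (l(b) = (2*b)*(2*b) = 4*b**2)
F(f) = -10 (F(f) = -3 - 7 = -10)
t(I, a) = 8 + 5*a (t(I, a) = 3 + 5*(a + 1) = 3 + 5*(1 + a) = 3 + (5 + 5*a) = 8 + 5*a)
-2208 + t(F(l(1)), 35 - 1*2) = -2208 + (8 + 5*(35 - 1*2)) = -2208 + (8 + 5*(35 - 2)) = -2208 + (8 + 5*33) = -2208 + (8 + 165) = -2208 + 173 = -2035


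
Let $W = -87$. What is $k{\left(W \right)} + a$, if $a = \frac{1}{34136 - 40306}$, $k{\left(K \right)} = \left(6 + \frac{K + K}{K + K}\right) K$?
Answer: $- \frac{3757531}{6170} \approx -609.0$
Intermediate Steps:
$k{\left(K \right)} = 7 K$ ($k{\left(K \right)} = \left(6 + \frac{2 K}{2 K}\right) K = \left(6 + 2 K \frac{1}{2 K}\right) K = \left(6 + 1\right) K = 7 K$)
$a = - \frac{1}{6170}$ ($a = \frac{1}{-6170} = - \frac{1}{6170} \approx -0.00016207$)
$k{\left(W \right)} + a = 7 \left(-87\right) - \frac{1}{6170} = -609 - \frac{1}{6170} = - \frac{3757531}{6170}$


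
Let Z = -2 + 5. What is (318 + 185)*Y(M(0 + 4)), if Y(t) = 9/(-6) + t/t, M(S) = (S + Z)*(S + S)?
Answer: -503/2 ≈ -251.50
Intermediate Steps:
Z = 3
M(S) = 2*S*(3 + S) (M(S) = (S + 3)*(S + S) = (3 + S)*(2*S) = 2*S*(3 + S))
Y(t) = -½ (Y(t) = 9*(-⅙) + 1 = -3/2 + 1 = -½)
(318 + 185)*Y(M(0 + 4)) = (318 + 185)*(-½) = 503*(-½) = -503/2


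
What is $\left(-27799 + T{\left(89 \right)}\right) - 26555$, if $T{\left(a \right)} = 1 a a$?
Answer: $-46433$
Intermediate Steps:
$T{\left(a \right)} = a^{2}$ ($T{\left(a \right)} = a a = a^{2}$)
$\left(-27799 + T{\left(89 \right)}\right) - 26555 = \left(-27799 + 89^{2}\right) - 26555 = \left(-27799 + 7921\right) - 26555 = -19878 - 26555 = -46433$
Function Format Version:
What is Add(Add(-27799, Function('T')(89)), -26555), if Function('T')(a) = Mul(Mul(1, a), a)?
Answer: -46433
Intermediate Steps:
Function('T')(a) = Pow(a, 2) (Function('T')(a) = Mul(a, a) = Pow(a, 2))
Add(Add(-27799, Function('T')(89)), -26555) = Add(Add(-27799, Pow(89, 2)), -26555) = Add(Add(-27799, 7921), -26555) = Add(-19878, -26555) = -46433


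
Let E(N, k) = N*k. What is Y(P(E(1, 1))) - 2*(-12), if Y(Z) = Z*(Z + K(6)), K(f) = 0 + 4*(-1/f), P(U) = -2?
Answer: 88/3 ≈ 29.333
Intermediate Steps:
K(f) = -4/f (K(f) = 0 - 4/f = -4/f)
Y(Z) = Z*(-⅔ + Z) (Y(Z) = Z*(Z - 4/6) = Z*(Z - 4*⅙) = Z*(Z - ⅔) = Z*(-⅔ + Z))
Y(P(E(1, 1))) - 2*(-12) = (⅓)*(-2)*(-2 + 3*(-2)) - 2*(-12) = (⅓)*(-2)*(-2 - 6) + 24 = (⅓)*(-2)*(-8) + 24 = 16/3 + 24 = 88/3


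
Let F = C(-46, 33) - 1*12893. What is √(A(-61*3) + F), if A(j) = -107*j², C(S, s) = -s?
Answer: I*√3596249 ≈ 1896.4*I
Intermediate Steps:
F = -12926 (F = -1*33 - 1*12893 = -33 - 12893 = -12926)
√(A(-61*3) + F) = √(-107*(-61*3)² - 12926) = √(-107*(-183)² - 12926) = √(-107*33489 - 12926) = √(-3583323 - 12926) = √(-3596249) = I*√3596249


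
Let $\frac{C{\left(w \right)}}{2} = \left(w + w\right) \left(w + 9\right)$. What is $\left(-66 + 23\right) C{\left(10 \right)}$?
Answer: $-32680$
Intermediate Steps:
$C{\left(w \right)} = 4 w \left(9 + w\right)$ ($C{\left(w \right)} = 2 \left(w + w\right) \left(w + 9\right) = 2 \cdot 2 w \left(9 + w\right) = 4 w \left(9 + w\right)$)
$\left(-66 + 23\right) C{\left(10 \right)} = \left(-66 + 23\right) 4 \cdot 10 \left(9 + 10\right) = - 43 \cdot 4 \cdot 10 \cdot 19 = \left(-43\right) 760 = -32680$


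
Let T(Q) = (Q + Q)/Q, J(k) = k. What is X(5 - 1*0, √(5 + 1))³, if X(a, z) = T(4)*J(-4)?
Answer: -512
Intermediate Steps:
T(Q) = 2 (T(Q) = (2*Q)/Q = 2)
X(a, z) = -8 (X(a, z) = 2*(-4) = -8)
X(5 - 1*0, √(5 + 1))³ = (-8)³ = -512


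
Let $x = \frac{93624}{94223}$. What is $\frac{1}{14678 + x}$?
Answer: $\frac{94223}{1383098818} \approx 6.8125 \cdot 10^{-5}$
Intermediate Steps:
$x = \frac{93624}{94223}$ ($x = 93624 \cdot \frac{1}{94223} = \frac{93624}{94223} \approx 0.99364$)
$\frac{1}{14678 + x} = \frac{1}{14678 + \frac{93624}{94223}} = \frac{1}{\frac{1383098818}{94223}} = \frac{94223}{1383098818}$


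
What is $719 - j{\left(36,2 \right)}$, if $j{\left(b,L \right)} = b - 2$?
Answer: $685$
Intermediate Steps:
$j{\left(b,L \right)} = -2 + b$
$719 - j{\left(36,2 \right)} = 719 - \left(-2 + 36\right) = 719 - 34 = 685$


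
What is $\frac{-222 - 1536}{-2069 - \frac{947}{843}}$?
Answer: $\frac{740997}{872557} \approx 0.84923$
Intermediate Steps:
$\frac{-222 - 1536}{-2069 - \frac{947}{843}} = - \frac{1758}{-2069 - \frac{947}{843}} = - \frac{1758}{- \frac{1745114}{843}} = \left(-1758\right) \left(- \frac{843}{1745114}\right) = \frac{740997}{872557}$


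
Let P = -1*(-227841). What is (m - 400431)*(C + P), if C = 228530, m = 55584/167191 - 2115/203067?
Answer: -689374350600175795736/3772330533 ≈ -1.8275e+11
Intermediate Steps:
m = 1214851907/3772330533 (m = 55584*(1/167191) - 2115*1/203067 = 55584/167191 - 235/22563 = 1214851907/3772330533 ≈ 0.32204)
P = 227841
(m - 400431)*(C + P) = (1214851907/3772330533 - 400431)*(228530 + 227841) = -1510556872807816/3772330533*456371 = -689374350600175795736/3772330533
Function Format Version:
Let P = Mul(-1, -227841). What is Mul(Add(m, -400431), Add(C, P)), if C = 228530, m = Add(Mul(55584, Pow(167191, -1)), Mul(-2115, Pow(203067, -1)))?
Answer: Rational(-689374350600175795736, 3772330533) ≈ -1.8275e+11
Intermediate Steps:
m = Rational(1214851907, 3772330533) (m = Add(Mul(55584, Rational(1, 167191)), Mul(-2115, Rational(1, 203067))) = Add(Rational(55584, 167191), Rational(-235, 22563)) = Rational(1214851907, 3772330533) ≈ 0.32204)
P = 227841
Mul(Add(m, -400431), Add(C, P)) = Mul(Add(Rational(1214851907, 3772330533), -400431), Add(228530, 227841)) = Mul(Rational(-1510556872807816, 3772330533), 456371) = Rational(-689374350600175795736, 3772330533)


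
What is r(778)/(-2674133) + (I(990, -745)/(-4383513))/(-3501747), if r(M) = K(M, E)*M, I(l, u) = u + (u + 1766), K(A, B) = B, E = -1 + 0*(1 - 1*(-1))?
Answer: 3980754852963622/13682605731785781021 ≈ 0.00029094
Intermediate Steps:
E = -1 (E = -1 + 0*(1 + 1) = -1 + 0*2 = -1 + 0 = -1)
I(l, u) = 1766 + 2*u (I(l, u) = u + (1766 + u) = 1766 + 2*u)
r(M) = -M
r(778)/(-2674133) + (I(990, -745)/(-4383513))/(-3501747) = -1*778/(-2674133) + ((1766 + 2*(-745))/(-4383513))/(-3501747) = -778*(-1/2674133) + ((1766 - 1490)*(-1/4383513))*(-1/3501747) = 778/2674133 + (276*(-1/4383513))*(-1/3501747) = 778/2674133 - 92/1461171*(-1/3501747) = 778/2674133 + 92/5116651165737 = 3980754852963622/13682605731785781021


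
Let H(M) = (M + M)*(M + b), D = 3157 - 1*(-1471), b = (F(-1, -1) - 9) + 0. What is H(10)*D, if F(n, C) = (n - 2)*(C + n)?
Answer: 647920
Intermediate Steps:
F(n, C) = (-2 + n)*(C + n)
b = -3 (b = (((-1)² - 2*(-1) - 2*(-1) - 1*(-1)) - 9) + 0 = ((1 + 2 + 2 + 1) - 9) + 0 = (6 - 9) + 0 = -3 + 0 = -3)
D = 4628 (D = 3157 + 1471 = 4628)
H(M) = 2*M*(-3 + M) (H(M) = (M + M)*(M - 3) = (2*M)*(-3 + M) = 2*M*(-3 + M))
H(10)*D = (2*10*(-3 + 10))*4628 = (2*10*7)*4628 = 140*4628 = 647920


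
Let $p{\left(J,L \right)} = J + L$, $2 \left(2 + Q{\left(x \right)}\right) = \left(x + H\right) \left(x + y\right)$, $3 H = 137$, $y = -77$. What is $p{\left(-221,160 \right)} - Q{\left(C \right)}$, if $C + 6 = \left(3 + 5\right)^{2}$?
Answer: $\frac{5555}{6} \approx 925.83$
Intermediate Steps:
$H = \frac{137}{3}$ ($H = \frac{1}{3} \cdot 137 = \frac{137}{3} \approx 45.667$)
$C = 58$ ($C = -6 + \left(3 + 5\right)^{2} = -6 + 8^{2} = -6 + 64 = 58$)
$Q{\left(x \right)} = -2 + \frac{\left(-77 + x\right) \left(\frac{137}{3} + x\right)}{2}$ ($Q{\left(x \right)} = -2 + \frac{\left(x + \frac{137}{3}\right) \left(x - 77\right)}{2} = -2 + \frac{\left(\frac{137}{3} + x\right) \left(-77 + x\right)}{2} = -2 + \frac{\left(-77 + x\right) \left(\frac{137}{3} + x\right)}{2}$)
$p{\left(-221,160 \right)} - Q{\left(C \right)} = \left(-221 + 160\right) - \left(- \frac{10561}{6} + \frac{58^{2}}{2} - \frac{2726}{3}\right) = -61 - \left(- \frac{10561}{6} + \frac{1}{2} \cdot 3364 - \frac{2726}{3}\right) = -61 - \left(- \frac{10561}{6} + 1682 - \frac{2726}{3}\right) = -61 - - \frac{5921}{6} = -61 + \frac{5921}{6} = \frac{5555}{6}$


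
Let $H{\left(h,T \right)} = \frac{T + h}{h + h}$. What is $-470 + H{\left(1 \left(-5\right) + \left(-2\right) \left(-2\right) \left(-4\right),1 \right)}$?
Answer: $- \frac{9860}{21} \approx -469.52$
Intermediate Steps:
$H{\left(h,T \right)} = \frac{T + h}{2 h}$
$-470 + H{\left(1 \left(-5\right) + \left(-2\right) \left(-2\right) \left(-4\right),1 \right)} = -470 + \frac{1 + \left(1 \left(-5\right) + \left(-2\right) \left(-2\right) \left(-4\right)\right)}{2 \left(1 \left(-5\right) + \left(-2\right) \left(-2\right) \left(-4\right)\right)} = -470 + \frac{1 + \left(-5 + 4 \left(-4\right)\right)}{2 \left(-5 + 4 \left(-4\right)\right)} = -470 + \frac{1 - 21}{2 \left(-5 - 16\right)} = -470 + \frac{1 - 21}{2 \left(-21\right)} = -470 + \frac{1}{2} \left(- \frac{1}{21}\right) \left(-20\right) = -470 + \frac{10}{21} = - \frac{9860}{21}$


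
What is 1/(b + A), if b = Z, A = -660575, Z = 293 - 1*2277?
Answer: -1/662559 ≈ -1.5093e-6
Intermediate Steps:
Z = -1984 (Z = 293 - 2277 = -1984)
b = -1984
1/(b + A) = 1/(-1984 - 660575) = 1/(-662559) = -1/662559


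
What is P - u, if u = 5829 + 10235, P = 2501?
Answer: -13563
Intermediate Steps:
u = 16064
P - u = 2501 - 1*16064 = 2501 - 16064 = -13563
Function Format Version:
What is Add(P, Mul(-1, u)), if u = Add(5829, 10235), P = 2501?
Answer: -13563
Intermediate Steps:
u = 16064
Add(P, Mul(-1, u)) = Add(2501, Mul(-1, 16064)) = Add(2501, -16064) = -13563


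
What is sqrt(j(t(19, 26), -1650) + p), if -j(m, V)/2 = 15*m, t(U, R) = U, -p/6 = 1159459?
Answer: 6*I*sqrt(193259) ≈ 2637.7*I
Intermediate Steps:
p = -6956754 (p = -6*1159459 = -6956754)
j(m, V) = -30*m
sqrt(j(t(19, 26), -1650) + p) = sqrt(-30*19 - 6956754) = sqrt(-570 - 6956754) = sqrt(-6957324) = 6*I*sqrt(193259)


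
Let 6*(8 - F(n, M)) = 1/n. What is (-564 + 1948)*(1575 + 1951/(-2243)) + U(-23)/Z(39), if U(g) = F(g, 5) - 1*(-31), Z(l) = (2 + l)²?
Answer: 1133581669179317/520326654 ≈ 2.1786e+6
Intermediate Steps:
F(n, M) = 8 - 1/(6*n)
U(g) = 39 - 1/(6*g) (U(g) = (8 - 1/(6*g)) - 1*(-31) = (8 - 1/(6*g)) + 31 = 39 - 1/(6*g))
(-564 + 1948)*(1575 + 1951/(-2243)) + U(-23)/Z(39) = (-564 + 1948)*(1575 + 1951/(-2243)) + (39 - ⅙/(-23))/((2 + 39)²) = 1384*(1575 + 1951*(-1/2243)) + (39 - ⅙*(-1/23))/(41²) = 1384*(1575 - 1951/2243) + (39 + 1/138)/1681 = 1384*(3530774/2243) + (5383/138)*(1/1681) = 4886591216/2243 + 5383/231978 = 1133581669179317/520326654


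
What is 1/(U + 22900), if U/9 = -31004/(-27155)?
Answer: 27155/622128536 ≈ 4.3649e-5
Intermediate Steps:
U = 279036/27155 (U = 9*(-31004/(-27155)) = 9*(-31004*(-1/27155)) = 9*(31004/27155) = 279036/27155 ≈ 10.276)
1/(U + 22900) = 1/(279036/27155 + 22900) = 1/(622128536/27155) = 27155/622128536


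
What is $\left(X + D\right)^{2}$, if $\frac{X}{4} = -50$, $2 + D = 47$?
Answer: $24025$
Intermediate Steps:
$D = 45$ ($D = -2 + 47 = 45$)
$X = -200$ ($X = 4 \left(-50\right) = -200$)
$\left(X + D\right)^{2} = \left(-200 + 45\right)^{2} = \left(-155\right)^{2} = 24025$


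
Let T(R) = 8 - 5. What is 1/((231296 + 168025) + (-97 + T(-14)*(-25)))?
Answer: 1/399149 ≈ 2.5053e-6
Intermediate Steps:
T(R) = 3
1/((231296 + 168025) + (-97 + T(-14)*(-25))) = 1/((231296 + 168025) + (-97 + 3*(-25))) = 1/(399321 + (-97 - 75)) = 1/(399321 - 172) = 1/399149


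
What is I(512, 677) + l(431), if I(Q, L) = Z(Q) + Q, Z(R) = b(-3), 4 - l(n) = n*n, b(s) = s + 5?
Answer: -185243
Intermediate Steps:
b(s) = 5 + s
l(n) = 4 - n² (l(n) = 4 - n*n = 4 - n²)
Z(R) = 2 (Z(R) = 5 - 3 = 2)
I(Q, L) = 2 + Q
I(512, 677) + l(431) = (2 + 512) + (4 - 1*431²) = 514 + (4 - 1*185761) = 514 + (4 - 185761) = 514 - 185757 = -185243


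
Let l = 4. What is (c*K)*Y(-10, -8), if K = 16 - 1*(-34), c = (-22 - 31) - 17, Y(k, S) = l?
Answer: -14000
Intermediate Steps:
Y(k, S) = 4
c = -70 (c = -53 - 17 = -70)
K = 50 (K = 16 + 34 = 50)
(c*K)*Y(-10, -8) = -70*50*4 = -3500*4 = -14000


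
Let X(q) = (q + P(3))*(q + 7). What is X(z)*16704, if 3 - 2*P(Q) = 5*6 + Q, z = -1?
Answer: -1603584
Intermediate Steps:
P(Q) = -27/2 - Q/2 (P(Q) = 3/2 - (5*6 + Q)/2 = 3/2 - (30 + Q)/2 = 3/2 + (-15 - Q/2) = -27/2 - Q/2)
X(q) = (-15 + q)*(7 + q) (X(q) = (q + (-27/2 - 1/2*3))*(q + 7) = (q + (-27/2 - 3/2))*(7 + q) = (q - 15)*(7 + q) = (-15 + q)*(7 + q))
X(z)*16704 = (-105 + (-1)**2 - 8*(-1))*16704 = (-105 + 1 + 8)*16704 = -96*16704 = -1603584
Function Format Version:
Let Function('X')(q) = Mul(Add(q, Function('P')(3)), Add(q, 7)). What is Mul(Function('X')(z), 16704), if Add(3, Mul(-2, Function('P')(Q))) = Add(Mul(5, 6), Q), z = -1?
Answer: -1603584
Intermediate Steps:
Function('P')(Q) = Add(Rational(-27, 2), Mul(Rational(-1, 2), Q)) (Function('P')(Q) = Add(Rational(3, 2), Mul(Rational(-1, 2), Add(Mul(5, 6), Q))) = Add(Rational(3, 2), Mul(Rational(-1, 2), Add(30, Q))) = Add(Rational(3, 2), Add(-15, Mul(Rational(-1, 2), Q))) = Add(Rational(-27, 2), Mul(Rational(-1, 2), Q)))
Function('X')(q) = Mul(Add(-15, q), Add(7, q)) (Function('X')(q) = Mul(Add(q, Add(Rational(-27, 2), Mul(Rational(-1, 2), 3))), Add(q, 7)) = Mul(Add(q, Add(Rational(-27, 2), Rational(-3, 2))), Add(7, q)) = Mul(Add(q, -15), Add(7, q)) = Mul(Add(-15, q), Add(7, q)))
Mul(Function('X')(z), 16704) = Mul(Add(-105, Pow(-1, 2), Mul(-8, -1)), 16704) = Mul(Add(-105, 1, 8), 16704) = Mul(-96, 16704) = -1603584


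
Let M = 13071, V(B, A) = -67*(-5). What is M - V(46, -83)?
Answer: 12736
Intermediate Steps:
V(B, A) = 335
M - V(46, -83) = 13071 - 1*335 = 13071 - 335 = 12736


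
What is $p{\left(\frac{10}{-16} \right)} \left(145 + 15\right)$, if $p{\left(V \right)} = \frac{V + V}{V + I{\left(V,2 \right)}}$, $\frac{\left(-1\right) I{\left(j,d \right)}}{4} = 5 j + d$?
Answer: $- \frac{1600}{31} \approx -51.613$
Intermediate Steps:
$I{\left(j,d \right)} = - 20 j - 4 d$ ($I{\left(j,d \right)} = - 4 \left(5 j + d\right) = - 4 \left(d + 5 j\right) = - 20 j - 4 d$)
$p{\left(V \right)} = \frac{2 V}{-8 - 19 V}$ ($p{\left(V \right)} = \frac{V + V}{V - \left(8 + 20 V\right)} = \frac{2 V}{V - \left(8 + 20 V\right)} = \frac{2 V}{-8 - 19 V}$)
$p{\left(\frac{10}{-16} \right)} \left(145 + 15\right) = - \frac{2 \frac{10}{-16}}{8 + 19 \frac{10}{-16}} \left(145 + 15\right) = - \frac{2 \cdot 10 \left(- \frac{1}{16}\right)}{8 + 19 \cdot 10 \left(- \frac{1}{16}\right)} 160 = \left(-2\right) \left(- \frac{5}{8}\right) \frac{1}{8 + 19 \left(- \frac{5}{8}\right)} 160 = \left(-2\right) \left(- \frac{5}{8}\right) \frac{1}{8 - \frac{95}{8}} \cdot 160 = \left(-2\right) \left(- \frac{5}{8}\right) \frac{1}{- \frac{31}{8}} \cdot 160 = \left(-2\right) \left(- \frac{5}{8}\right) \left(- \frac{8}{31}\right) 160 = \left(- \frac{10}{31}\right) 160 = - \frac{1600}{31}$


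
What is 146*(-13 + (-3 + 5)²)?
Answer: -1314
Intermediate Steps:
146*(-13 + (-3 + 5)²) = 146*(-13 + 2²) = 146*(-13 + 4) = 146*(-9) = -1314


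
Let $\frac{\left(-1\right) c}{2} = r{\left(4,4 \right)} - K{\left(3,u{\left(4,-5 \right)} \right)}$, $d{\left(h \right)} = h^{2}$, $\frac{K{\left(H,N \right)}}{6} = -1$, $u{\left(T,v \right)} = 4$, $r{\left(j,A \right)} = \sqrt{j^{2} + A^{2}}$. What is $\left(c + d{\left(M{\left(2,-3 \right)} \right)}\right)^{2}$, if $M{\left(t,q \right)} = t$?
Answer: $192 + 128 \sqrt{2} \approx 373.02$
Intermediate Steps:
$r{\left(j,A \right)} = \sqrt{A^{2} + j^{2}}$
$K{\left(H,N \right)} = -6$ ($K{\left(H,N \right)} = 6 \left(-1\right) = -6$)
$c = -12 - 8 \sqrt{2}$ ($c = - 2 \left(\sqrt{4^{2} + 4^{2}} - -6\right) = - 2 \left(\sqrt{16 + 16} + 6\right) = - 2 \left(\sqrt{32} + 6\right) = - 2 \left(4 \sqrt{2} + 6\right) = - 2 \left(6 + 4 \sqrt{2}\right) = -12 - 8 \sqrt{2} \approx -23.314$)
$\left(c + d{\left(M{\left(2,-3 \right)} \right)}\right)^{2} = \left(\left(-12 - 8 \sqrt{2}\right) + 2^{2}\right)^{2} = \left(\left(-12 - 8 \sqrt{2}\right) + 4\right)^{2} = \left(-8 - 8 \sqrt{2}\right)^{2}$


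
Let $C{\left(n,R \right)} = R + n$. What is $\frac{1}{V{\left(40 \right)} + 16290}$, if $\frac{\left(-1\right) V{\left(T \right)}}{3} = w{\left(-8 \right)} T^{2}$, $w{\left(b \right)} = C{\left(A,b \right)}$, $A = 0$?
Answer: $\frac{1}{54690} \approx 1.8285 \cdot 10^{-5}$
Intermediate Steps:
$w{\left(b \right)} = b$ ($w{\left(b \right)} = b + 0 = b$)
$V{\left(T \right)} = 24 T^{2}$ ($V{\left(T \right)} = - 3 \left(- 8 T^{2}\right) = 24 T^{2}$)
$\frac{1}{V{\left(40 \right)} + 16290} = \frac{1}{24 \cdot 40^{2} + 16290} = \frac{1}{24 \cdot 1600 + 16290} = \frac{1}{38400 + 16290} = \frac{1}{54690}$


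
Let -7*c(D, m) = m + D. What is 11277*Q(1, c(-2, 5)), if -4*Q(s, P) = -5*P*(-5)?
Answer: 120825/4 ≈ 30206.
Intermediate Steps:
c(D, m) = -D/7 - m/7 (c(D, m) = -(m + D)/7 = -(D + m)/7 = -D/7 - m/7)
Q(s, P) = -25*P/4 (Q(s, P) = -(-5*P)*(-5)/4 = -25*P/4)
11277*Q(1, c(-2, 5)) = 11277*(-25*(-⅐*(-2) - ⅐*5)/4) = 11277*(-25*(2/7 - 5/7)/4) = 11277*(-25/4*(-3/7)) = 11277*(75/28) = 120825/4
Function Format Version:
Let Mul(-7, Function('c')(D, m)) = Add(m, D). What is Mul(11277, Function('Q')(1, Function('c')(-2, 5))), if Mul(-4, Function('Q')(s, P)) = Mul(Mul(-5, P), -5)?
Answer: Rational(120825, 4) ≈ 30206.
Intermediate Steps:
Function('c')(D, m) = Add(Mul(Rational(-1, 7), D), Mul(Rational(-1, 7), m)) (Function('c')(D, m) = Mul(Rational(-1, 7), Add(m, D)) = Mul(Rational(-1, 7), Add(D, m)) = Add(Mul(Rational(-1, 7), D), Mul(Rational(-1, 7), m)))
Function('Q')(s, P) = Mul(Rational(-25, 4), P) (Function('Q')(s, P) = Mul(Rational(-1, 4), Mul(Mul(-5, P), -5)) = Mul(Rational(-1, 4), Mul(25, P)) = Mul(Rational(-25, 4), P))
Mul(11277, Function('Q')(1, Function('c')(-2, 5))) = Mul(11277, Mul(Rational(-25, 4), Add(Mul(Rational(-1, 7), -2), Mul(Rational(-1, 7), 5)))) = Mul(11277, Mul(Rational(-25, 4), Add(Rational(2, 7), Rational(-5, 7)))) = Mul(11277, Mul(Rational(-25, 4), Rational(-3, 7))) = Mul(11277, Rational(75, 28)) = Rational(120825, 4)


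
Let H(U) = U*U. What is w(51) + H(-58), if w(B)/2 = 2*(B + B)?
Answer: 3772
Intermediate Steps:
H(U) = U**2
w(B) = 8*B (w(B) = 2*(2*(B + B)) = 2*(2*(2*B)) = 2*(4*B) = 8*B)
w(51) + H(-58) = 8*51 + (-58)**2 = 408 + 3364 = 3772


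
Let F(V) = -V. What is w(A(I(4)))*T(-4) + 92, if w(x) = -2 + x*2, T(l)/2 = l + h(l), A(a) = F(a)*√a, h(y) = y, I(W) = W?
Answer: 380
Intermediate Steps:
A(a) = -a^(3/2) (A(a) = (-a)*√a = -a^(3/2))
T(l) = 4*l (T(l) = 2*(l + l) = 2*(2*l) = 4*l)
w(x) = -2 + 2*x
w(A(I(4)))*T(-4) + 92 = (-2 + 2*(-4^(3/2)))*(4*(-4)) + 92 = (-2 + 2*(-1*8))*(-16) + 92 = (-2 + 2*(-8))*(-16) + 92 = (-2 - 16)*(-16) + 92 = -18*(-16) + 92 = 288 + 92 = 380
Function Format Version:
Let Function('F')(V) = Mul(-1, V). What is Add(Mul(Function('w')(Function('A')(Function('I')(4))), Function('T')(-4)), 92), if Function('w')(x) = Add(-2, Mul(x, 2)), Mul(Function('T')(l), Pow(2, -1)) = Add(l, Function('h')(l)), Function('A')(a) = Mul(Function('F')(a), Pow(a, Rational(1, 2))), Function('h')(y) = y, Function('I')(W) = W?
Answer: 380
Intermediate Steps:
Function('A')(a) = Mul(-1, Pow(a, Rational(3, 2))) (Function('A')(a) = Mul(Mul(-1, a), Pow(a, Rational(1, 2))) = Mul(-1, Pow(a, Rational(3, 2))))
Function('T')(l) = Mul(4, l) (Function('T')(l) = Mul(2, Add(l, l)) = Mul(2, Mul(2, l)) = Mul(4, l))
Function('w')(x) = Add(-2, Mul(2, x))
Add(Mul(Function('w')(Function('A')(Function('I')(4))), Function('T')(-4)), 92) = Add(Mul(Add(-2, Mul(2, Mul(-1, Pow(4, Rational(3, 2))))), Mul(4, -4)), 92) = Add(Mul(Add(-2, Mul(2, Mul(-1, 8))), -16), 92) = Add(Mul(Add(-2, Mul(2, -8)), -16), 92) = Add(Mul(Add(-2, -16), -16), 92) = Add(Mul(-18, -16), 92) = Add(288, 92) = 380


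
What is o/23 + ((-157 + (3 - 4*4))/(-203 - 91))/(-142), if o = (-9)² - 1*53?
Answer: 582517/480102 ≈ 1.2133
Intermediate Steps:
o = 28 (o = 81 - 53 = 28)
o/23 + ((-157 + (3 - 4*4))/(-203 - 91))/(-142) = 28/23 + ((-157 + (3 - 4*4))/(-203 - 91))/(-142) = 28*(1/23) + ((-157 + (3 - 16))/(-294))*(-1/142) = 28/23 + ((-157 - 13)*(-1/294))*(-1/142) = 28/23 - 170*(-1/294)*(-1/142) = 28/23 + (85/147)*(-1/142) = 28/23 - 85/20874 = 582517/480102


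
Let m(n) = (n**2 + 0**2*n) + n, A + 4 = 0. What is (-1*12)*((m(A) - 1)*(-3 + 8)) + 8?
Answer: -652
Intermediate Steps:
A = -4 (A = -4 + 0 = -4)
m(n) = n + n**2 (m(n) = (n**2 + 0*n) + n = (n**2 + 0) + n = n**2 + n = n + n**2)
(-1*12)*((m(A) - 1)*(-3 + 8)) + 8 = (-1*12)*((-4*(1 - 4) - 1)*(-3 + 8)) + 8 = -12*(-4*(-3) - 1)*5 + 8 = -12*(12 - 1)*5 + 8 = -132*5 + 8 = -12*55 + 8 = -660 + 8 = -652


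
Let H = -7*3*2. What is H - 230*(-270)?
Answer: 62058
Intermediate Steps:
H = -42 (H = -21*2 = -42)
H - 230*(-270) = -42 - 230*(-270) = -42 + 62100 = 62058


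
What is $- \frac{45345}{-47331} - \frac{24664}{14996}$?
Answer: $- \frac{40614847}{59147973} \approx -0.68666$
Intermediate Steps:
$- \frac{45345}{-47331} - \frac{24664}{14996} = \left(-45345\right) \left(- \frac{1}{47331}\right) - \frac{6166}{3749} = \frac{15115}{15777} - \frac{6166}{3749} = - \frac{40614847}{59147973}$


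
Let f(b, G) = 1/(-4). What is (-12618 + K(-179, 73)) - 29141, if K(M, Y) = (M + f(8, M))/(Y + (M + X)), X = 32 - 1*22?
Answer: -5344913/128 ≈ -41757.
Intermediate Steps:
f(b, G) = -¼
X = 10 (X = 32 - 22 = 10)
K(M, Y) = (-¼ + M)/(10 + M + Y) (K(M, Y) = (M - ¼)/(Y + (M + 10)) = (-¼ + M)/(Y + (10 + M)) = (-¼ + M)/(10 + M + Y))
(-12618 + K(-179, 73)) - 29141 = (-12618 + (-¼ - 179)/(10 - 179 + 73)) - 29141 = (-12618 - 717/4/(-96)) - 29141 = (-12618 - 1/96*(-717/4)) - 29141 = (-12618 + 239/128) - 29141 = -1614865/128 - 29141 = -5344913/128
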